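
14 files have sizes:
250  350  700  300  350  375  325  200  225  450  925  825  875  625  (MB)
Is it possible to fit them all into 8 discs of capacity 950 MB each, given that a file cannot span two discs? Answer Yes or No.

A valid assignment using 8 discs:
  disc 1: 925 = 925
  disc 2: 875 = 875
  disc 3: 825 = 825
  disc 4: 700 + 250 = 950
  disc 5: 625 + 325 = 950
  disc 6: 450 + 375 = 825
  disc 7: 350 + 350 + 225 = 925
  disc 8: 300 + 200 = 500
Every load is within 950 MB, so 8 discs suffice.

Yes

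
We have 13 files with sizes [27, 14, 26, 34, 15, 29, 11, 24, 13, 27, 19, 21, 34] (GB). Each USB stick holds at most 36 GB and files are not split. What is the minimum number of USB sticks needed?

Total = 34 + 34 + 29 + 27 + 27 + 26 + 24 + 21 + 19 + 15 + 14 + 13 + 11 = 294 GB.
Lower bound: ⌈294/36⌉ = 9 USB sticks.
A packing using 10 USB sticks:
  USB stick 1: 34 = 34
  USB stick 2: 34 = 34
  USB stick 3: 29 = 29
  USB stick 4: 27 = 27
  USB stick 5: 27 = 27
  USB stick 6: 26 = 26
  USB stick 7: 24 + 11 = 35
  USB stick 8: 21 + 15 = 36
  USB stick 9: 19 + 14 = 33
  USB stick 10: 13 = 13
No arrangement into 9 USB sticks stays within capacity, so 10 is optimal.

10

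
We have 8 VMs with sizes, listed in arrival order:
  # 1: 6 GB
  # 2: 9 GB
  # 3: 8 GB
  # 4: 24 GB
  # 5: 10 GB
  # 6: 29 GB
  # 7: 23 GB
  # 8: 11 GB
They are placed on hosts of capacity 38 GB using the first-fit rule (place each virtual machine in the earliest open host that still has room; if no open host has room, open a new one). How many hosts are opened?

4

  6 → host 1 (new)  [load 6/38]
  9 → host 1  [load 15/38]
  8 → host 1  [load 23/38]
  24 → host 2 (new)  [load 24/38]
  10 → host 1  [load 33/38]
  29 → host 3 (new)  [load 29/38]
  23 → host 4 (new)  [load 23/38]
  11 → host 2  [load 35/38]
4 hosts opened.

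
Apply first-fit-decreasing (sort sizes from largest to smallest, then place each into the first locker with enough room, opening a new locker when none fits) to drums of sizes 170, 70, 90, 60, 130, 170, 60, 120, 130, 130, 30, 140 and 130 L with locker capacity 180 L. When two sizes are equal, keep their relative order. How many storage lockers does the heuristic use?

10

Sorted descending: 170, 170, 140, 130, 130, 130, 130, 120, 90, 70, 60, 60, 30.
  170 → locker 1 (new)  [load 170/180]
  170 → locker 2 (new)  [load 170/180]
  140 → locker 3 (new)  [load 140/180]
  130 → locker 4 (new)  [load 130/180]
  130 → locker 5 (new)  [load 130/180]
  130 → locker 6 (new)  [load 130/180]
  130 → locker 7 (new)  [load 130/180]
  120 → locker 8 (new)  [load 120/180]
  90 → locker 9 (new)  [load 90/180]
  70 → locker 9  [load 160/180]
  60 → locker 8  [load 180/180]
  60 → locker 10 (new)  [load 60/180]
  30 → locker 3  [load 170/180]
10 storage lockers opened.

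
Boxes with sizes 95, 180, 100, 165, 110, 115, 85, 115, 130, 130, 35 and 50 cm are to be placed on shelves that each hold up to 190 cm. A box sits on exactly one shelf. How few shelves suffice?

Total = 180 + 165 + 130 + 130 + 115 + 115 + 110 + 100 + 95 + 85 + 50 + 35 = 1310 cm.
Lower bound: ⌈1310/190⌉ = 7 shelves.
Also, 8 boxes each exceed 95 cm, and no two of those can share a shelf, so at least 8 shelves are needed.
A packing using 9 shelves:
  shelf 1: 180 = 180
  shelf 2: 165 = 165
  shelf 3: 130 + 50 = 180
  shelf 4: 130 + 35 = 165
  shelf 5: 115 = 115
  shelf 6: 115 = 115
  shelf 7: 110 = 110
  shelf 8: 100 + 85 = 185
  shelf 9: 95 = 95
No arrangement into 8 shelves stays within capacity, so 9 is optimal.

9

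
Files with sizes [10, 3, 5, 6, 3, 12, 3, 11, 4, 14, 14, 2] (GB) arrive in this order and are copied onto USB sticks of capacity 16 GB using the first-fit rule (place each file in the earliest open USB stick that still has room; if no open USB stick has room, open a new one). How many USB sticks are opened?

  10 → USB stick 1 (new)  [load 10/16]
  3 → USB stick 1  [load 13/16]
  5 → USB stick 2 (new)  [load 5/16]
  6 → USB stick 2  [load 11/16]
  3 → USB stick 1  [load 16/16]
  12 → USB stick 3 (new)  [load 12/16]
  3 → USB stick 2  [load 14/16]
  11 → USB stick 4 (new)  [load 11/16]
  4 → USB stick 3  [load 16/16]
  14 → USB stick 5 (new)  [load 14/16]
  14 → USB stick 6 (new)  [load 14/16]
  2 → USB stick 2  [load 16/16]
6 USB sticks opened.

6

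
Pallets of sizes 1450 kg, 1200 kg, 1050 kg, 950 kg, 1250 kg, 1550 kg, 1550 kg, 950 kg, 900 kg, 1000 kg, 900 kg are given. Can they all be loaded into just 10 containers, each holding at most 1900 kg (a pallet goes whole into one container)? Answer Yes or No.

Yes

A valid assignment using 9 containers:
  container 1: 1550 = 1550
  container 2: 1550 = 1550
  container 3: 1450 = 1450
  container 4: 1250 = 1250
  container 5: 1200 = 1200
  container 6: 1050 = 1050
  container 7: 1000 + 900 = 1900
  container 8: 950 + 950 = 1900
  container 9: 900 = 900
That uses only 9 ≤ 10, so 10 containers are enough.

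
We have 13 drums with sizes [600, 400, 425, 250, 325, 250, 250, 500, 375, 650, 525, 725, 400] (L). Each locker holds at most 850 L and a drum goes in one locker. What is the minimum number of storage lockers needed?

Total = 725 + 650 + 600 + 525 + 500 + 425 + 400 + 400 + 375 + 325 + 250 + 250 + 250 = 5675 L.
Lower bound: ⌈5675/850⌉ = 7 storage lockers.
A packing using 8 storage lockers:
  locker 1: 725 = 725
  locker 2: 650 = 650
  locker 3: 600 + 250 = 850
  locker 4: 525 + 325 = 850
  locker 5: 500 + 250 = 750
  locker 6: 425 + 400 = 825
  locker 7: 400 + 375 = 775
  locker 8: 250 = 250
No arrangement into 7 storage lockers stays within capacity, so 8 is optimal.

8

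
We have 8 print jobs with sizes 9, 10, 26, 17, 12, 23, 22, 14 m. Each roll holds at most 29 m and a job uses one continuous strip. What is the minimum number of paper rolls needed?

Total = 26 + 23 + 22 + 17 + 14 + 12 + 10 + 9 = 133 m.
Lower bound: ⌈133/29⌉ = 5 paper rolls.
A packing using 6 paper rolls:
  roll 1: 26 = 26
  roll 2: 23 = 23
  roll 3: 22 = 22
  roll 4: 17 + 12 = 29
  roll 5: 14 + 10 = 24
  roll 6: 9 = 9
No arrangement into 5 paper rolls stays within capacity, so 6 is optimal.

6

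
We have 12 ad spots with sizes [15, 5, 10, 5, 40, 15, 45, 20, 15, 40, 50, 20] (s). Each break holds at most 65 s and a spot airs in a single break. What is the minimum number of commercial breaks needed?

5

Total = 50 + 45 + 40 + 40 + 20 + 20 + 15 + 15 + 15 + 10 + 5 + 5 = 280 s.
Lower bound: ⌈280/65⌉ = 5 commercial breaks.
A packing using 5 commercial breaks:
  break 1: 50 + 15 = 65
  break 2: 45 + 20 = 65
  break 3: 40 + 20 + 5 = 65
  break 4: 40 + 15 + 10 = 65
  break 5: 15 + 5 = 20
This matches the lower bound, so 5 is optimal.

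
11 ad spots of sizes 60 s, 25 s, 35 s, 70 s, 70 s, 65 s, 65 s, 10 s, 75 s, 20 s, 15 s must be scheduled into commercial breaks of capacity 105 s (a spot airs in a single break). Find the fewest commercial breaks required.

6

Total = 75 + 70 + 70 + 65 + 65 + 60 + 35 + 25 + 20 + 15 + 10 = 510 s.
Lower bound: ⌈510/105⌉ = 5 commercial breaks.
Also, 6 ad spots each exceed 105/2 s, and no two of those can share a break, so at least 6 commercial breaks are needed.
A packing using 6 commercial breaks:
  break 1: 75 + 25 = 100
  break 2: 70 + 35 = 105
  break 3: 70 + 20 + 15 = 105
  break 4: 65 + 10 = 75
  break 5: 65 = 65
  break 6: 60 = 60
This matches the lower bound, so 6 is optimal.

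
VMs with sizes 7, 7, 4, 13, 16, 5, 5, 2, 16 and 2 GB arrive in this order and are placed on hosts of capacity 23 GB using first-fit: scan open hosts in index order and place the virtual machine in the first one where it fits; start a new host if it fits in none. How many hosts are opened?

  7 → host 1 (new)  [load 7/23]
  7 → host 1  [load 14/23]
  4 → host 1  [load 18/23]
  13 → host 2 (new)  [load 13/23]
  16 → host 3 (new)  [load 16/23]
  5 → host 1  [load 23/23]
  5 → host 2  [load 18/23]
  2 → host 2  [load 20/23]
  16 → host 4 (new)  [load 16/23]
  2 → host 2  [load 22/23]
4 hosts opened.

4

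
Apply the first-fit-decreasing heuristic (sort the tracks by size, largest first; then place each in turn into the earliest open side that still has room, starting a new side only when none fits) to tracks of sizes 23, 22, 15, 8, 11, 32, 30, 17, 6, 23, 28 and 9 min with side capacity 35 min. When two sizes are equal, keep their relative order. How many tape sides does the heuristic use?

7

Sorted descending: 32, 30, 28, 23, 23, 22, 17, 15, 11, 9, 8, 6.
  32 → side 1 (new)  [load 32/35]
  30 → side 2 (new)  [load 30/35]
  28 → side 3 (new)  [load 28/35]
  23 → side 4 (new)  [load 23/35]
  23 → side 5 (new)  [load 23/35]
  22 → side 6 (new)  [load 22/35]
  17 → side 7 (new)  [load 17/35]
  15 → side 7  [load 32/35]
  11 → side 4  [load 34/35]
  9 → side 5  [load 32/35]
  8 → side 6  [load 30/35]
  6 → side 3  [load 34/35]
7 tape sides opened.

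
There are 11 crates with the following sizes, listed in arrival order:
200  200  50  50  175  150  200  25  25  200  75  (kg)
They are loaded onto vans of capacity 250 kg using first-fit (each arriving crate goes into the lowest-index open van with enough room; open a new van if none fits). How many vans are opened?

  200 → van 1 (new)  [load 200/250]
  200 → van 2 (new)  [load 200/250]
  50 → van 1  [load 250/250]
  50 → van 2  [load 250/250]
  175 → van 3 (new)  [load 175/250]
  150 → van 4 (new)  [load 150/250]
  200 → van 5 (new)  [load 200/250]
  25 → van 3  [load 200/250]
  25 → van 3  [load 225/250]
  200 → van 6 (new)  [load 200/250]
  75 → van 4  [load 225/250]
6 vans opened.

6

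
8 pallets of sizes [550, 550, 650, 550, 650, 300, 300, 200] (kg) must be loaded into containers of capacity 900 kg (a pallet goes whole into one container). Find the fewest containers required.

Total = 650 + 650 + 550 + 550 + 550 + 300 + 300 + 200 = 3750 kg.
Lower bound: ⌈3750/900⌉ = 5 containers.
A packing using 5 containers:
  container 1: 650 + 200 = 850
  container 2: 650 = 650
  container 3: 550 + 300 = 850
  container 4: 550 + 300 = 850
  container 5: 550 = 550
This matches the lower bound, so 5 is optimal.

5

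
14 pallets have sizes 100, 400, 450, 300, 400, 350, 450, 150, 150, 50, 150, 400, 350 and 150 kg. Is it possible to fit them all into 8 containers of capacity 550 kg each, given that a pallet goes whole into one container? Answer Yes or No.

A valid assignment using 8 containers:
  container 1: 450 + 100 = 550
  container 2: 450 + 50 = 500
  container 3: 400 + 150 = 550
  container 4: 400 + 150 = 550
  container 5: 400 + 150 = 550
  container 6: 350 + 150 = 500
  container 7: 350 = 350
  container 8: 300 = 300
Every load is within 550 kg, so 8 containers suffice.

Yes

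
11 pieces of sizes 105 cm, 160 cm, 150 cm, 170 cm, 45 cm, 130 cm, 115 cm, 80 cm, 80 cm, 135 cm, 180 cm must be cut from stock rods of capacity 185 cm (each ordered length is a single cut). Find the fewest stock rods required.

Total = 180 + 170 + 160 + 150 + 135 + 130 + 115 + 105 + 80 + 80 + 45 = 1350 cm.
Lower bound: ⌈1350/185⌉ = 8 stock rods.
A packing using 9 stock rods:
  stock rod 1: 180 = 180
  stock rod 2: 170 = 170
  stock rod 3: 160 = 160
  stock rod 4: 150 = 150
  stock rod 5: 135 + 45 = 180
  stock rod 6: 130 = 130
  stock rod 7: 115 = 115
  stock rod 8: 105 + 80 = 185
  stock rod 9: 80 = 80
No arrangement into 8 stock rods stays within capacity, so 9 is optimal.

9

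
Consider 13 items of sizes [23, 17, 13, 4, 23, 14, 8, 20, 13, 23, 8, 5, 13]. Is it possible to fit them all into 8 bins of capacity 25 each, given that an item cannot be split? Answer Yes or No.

Total = 184; ⌈184/25⌉ = 8.
9 items each exceed half the capacity and cannot share a bin, forcing at least 9 bins.
At least 9 bins are required, but only 8 are allowed.

No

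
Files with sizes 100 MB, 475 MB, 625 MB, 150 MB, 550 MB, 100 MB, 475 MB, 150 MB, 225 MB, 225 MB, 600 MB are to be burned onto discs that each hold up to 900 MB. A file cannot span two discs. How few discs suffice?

5

Total = 625 + 600 + 550 + 475 + 475 + 225 + 225 + 150 + 150 + 100 + 100 = 3675 MB.
Lower bound: ⌈3675/900⌉ = 5 discs.
A packing using 5 discs:
  disc 1: 625 + 225 = 850
  disc 2: 600 + 225 = 825
  disc 3: 550 + 150 + 150 = 850
  disc 4: 475 + 100 + 100 = 675
  disc 5: 475 = 475
This matches the lower bound, so 5 is optimal.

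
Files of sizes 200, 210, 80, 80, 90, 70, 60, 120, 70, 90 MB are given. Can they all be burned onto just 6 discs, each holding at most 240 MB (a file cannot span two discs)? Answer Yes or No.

Yes

A valid assignment using 5 discs:
  disc 1: 210 = 210
  disc 2: 200 = 200
  disc 3: 120 + 90 = 210
  disc 4: 90 + 80 + 70 = 240
  disc 5: 80 + 70 + 60 = 210
That uses only 5 ≤ 6, so 6 discs are enough.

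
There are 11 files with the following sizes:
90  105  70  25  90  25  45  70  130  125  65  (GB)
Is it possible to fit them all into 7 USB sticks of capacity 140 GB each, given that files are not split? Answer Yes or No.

A valid assignment using 7 USB sticks:
  USB stick 1: 130 = 130
  USB stick 2: 125 = 125
  USB stick 3: 105 + 25 = 130
  USB stick 4: 90 + 45 = 135
  USB stick 5: 90 + 25 = 115
  USB stick 6: 70 + 70 = 140
  USB stick 7: 65 = 65
Every load is within 140 GB, so 7 USB sticks suffice.

Yes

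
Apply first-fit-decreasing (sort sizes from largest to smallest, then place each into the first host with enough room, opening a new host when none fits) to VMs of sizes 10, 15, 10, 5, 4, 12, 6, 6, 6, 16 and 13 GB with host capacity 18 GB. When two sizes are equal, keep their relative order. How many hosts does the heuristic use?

Sorted descending: 16, 15, 13, 12, 10, 10, 6, 6, 6, 5, 4.
  16 → host 1 (new)  [load 16/18]
  15 → host 2 (new)  [load 15/18]
  13 → host 3 (new)  [load 13/18]
  12 → host 4 (new)  [load 12/18]
  10 → host 5 (new)  [load 10/18]
  10 → host 6 (new)  [load 10/18]
  6 → host 4  [load 18/18]
  6 → host 5  [load 16/18]
  6 → host 6  [load 16/18]
  5 → host 3  [load 18/18]
  4 → host 7 (new)  [load 4/18]
7 hosts opened.

7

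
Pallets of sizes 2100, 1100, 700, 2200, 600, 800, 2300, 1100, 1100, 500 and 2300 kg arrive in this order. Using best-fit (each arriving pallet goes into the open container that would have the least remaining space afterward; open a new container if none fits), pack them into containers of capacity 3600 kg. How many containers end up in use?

5

  2100 → container 1 (new)  [load 2100/3600]
  1100 → container 1  [load 3200/3600]
  700 → container 2 (new)  [load 700/3600]
  2200 → container 2  [load 2900/3600]
  600 → container 2  [load 3500/3600]
  800 → container 3 (new)  [load 800/3600]
  2300 → container 3  [load 3100/3600]
  1100 → container 4 (new)  [load 1100/3600]
  1100 → container 4  [load 2200/3600]
  500 → container 3  [load 3600/3600]
  2300 → container 5 (new)  [load 2300/3600]
5 containers opened.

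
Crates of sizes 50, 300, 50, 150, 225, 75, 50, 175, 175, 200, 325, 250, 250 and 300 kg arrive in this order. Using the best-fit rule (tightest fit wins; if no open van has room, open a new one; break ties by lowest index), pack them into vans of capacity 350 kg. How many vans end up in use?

  50 → van 1 (new)  [load 50/350]
  300 → van 1  [load 350/350]
  50 → van 2 (new)  [load 50/350]
  150 → van 2  [load 200/350]
  225 → van 3 (new)  [load 225/350]
  75 → van 3  [load 300/350]
  50 → van 3  [load 350/350]
  175 → van 4 (new)  [load 175/350]
  175 → van 4  [load 350/350]
  200 → van 5 (new)  [load 200/350]
  325 → van 6 (new)  [load 325/350]
  250 → van 7 (new)  [load 250/350]
  250 → van 8 (new)  [load 250/350]
  300 → van 9 (new)  [load 300/350]
9 vans opened.

9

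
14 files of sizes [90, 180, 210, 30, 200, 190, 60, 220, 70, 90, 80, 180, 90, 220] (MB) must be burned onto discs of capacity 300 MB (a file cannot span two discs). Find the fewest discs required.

Total = 220 + 220 + 210 + 200 + 190 + 180 + 180 + 90 + 90 + 90 + 80 + 70 + 60 + 30 = 1910 MB.
Lower bound: ⌈1910/300⌉ = 7 discs.
A packing using 7 discs:
  disc 1: 220 + 80 = 300
  disc 2: 220 + 70 = 290
  disc 3: 210 + 90 = 300
  disc 4: 200 + 90 = 290
  disc 5: 190 + 90 = 280
  disc 6: 180 + 60 + 30 = 270
  disc 7: 180 = 180
This matches the lower bound, so 7 is optimal.

7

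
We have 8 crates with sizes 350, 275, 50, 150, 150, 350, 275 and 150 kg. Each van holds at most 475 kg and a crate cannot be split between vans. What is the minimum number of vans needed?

5

Total = 350 + 350 + 275 + 275 + 150 + 150 + 150 + 50 = 1750 kg.
Lower bound: ⌈1750/475⌉ = 4 vans.
A packing using 5 vans:
  van 1: 350 + 50 = 400
  van 2: 350 = 350
  van 3: 275 + 150 = 425
  van 4: 275 + 150 = 425
  van 5: 150 = 150
No arrangement into 4 vans stays within capacity, so 5 is optimal.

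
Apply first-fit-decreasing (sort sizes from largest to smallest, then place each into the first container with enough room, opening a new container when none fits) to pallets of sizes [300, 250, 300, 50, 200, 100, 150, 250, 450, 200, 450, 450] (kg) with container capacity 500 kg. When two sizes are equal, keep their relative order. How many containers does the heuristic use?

7

Sorted descending: 450, 450, 450, 300, 300, 250, 250, 200, 200, 150, 100, 50.
  450 → container 1 (new)  [load 450/500]
  450 → container 2 (new)  [load 450/500]
  450 → container 3 (new)  [load 450/500]
  300 → container 4 (new)  [load 300/500]
  300 → container 5 (new)  [load 300/500]
  250 → container 6 (new)  [load 250/500]
  250 → container 6  [load 500/500]
  200 → container 4  [load 500/500]
  200 → container 5  [load 500/500]
  150 → container 7 (new)  [load 150/500]
  100 → container 7  [load 250/500]
  50 → container 1  [load 500/500]
7 containers opened.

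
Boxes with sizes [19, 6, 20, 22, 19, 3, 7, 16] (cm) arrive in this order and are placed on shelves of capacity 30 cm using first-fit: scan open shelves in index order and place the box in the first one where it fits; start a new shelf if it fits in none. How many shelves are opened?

5

  19 → shelf 1 (new)  [load 19/30]
  6 → shelf 1  [load 25/30]
  20 → shelf 2 (new)  [load 20/30]
  22 → shelf 3 (new)  [load 22/30]
  19 → shelf 4 (new)  [load 19/30]
  3 → shelf 1  [load 28/30]
  7 → shelf 2  [load 27/30]
  16 → shelf 5 (new)  [load 16/30]
5 shelves opened.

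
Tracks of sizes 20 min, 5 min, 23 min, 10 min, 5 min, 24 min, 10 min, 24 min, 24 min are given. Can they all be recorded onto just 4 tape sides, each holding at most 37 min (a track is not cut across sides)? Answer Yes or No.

Total = 145 min; ⌈145/37⌉ = 4.
5 tracks each exceed half the capacity and cannot share a side, forcing at least 5 tape sides.
At least 5 tape sides are required, but only 4 are allowed.

No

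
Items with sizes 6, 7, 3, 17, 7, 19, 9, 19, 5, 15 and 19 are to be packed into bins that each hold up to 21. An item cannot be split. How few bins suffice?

7

Total = 19 + 19 + 19 + 17 + 15 + 9 + 7 + 7 + 6 + 5 + 3 = 126.
Lower bound: ⌈126/21⌉ = 6 bins.
A packing using 7 bins:
  bin 1: 19 = 19
  bin 2: 19 = 19
  bin 3: 19 = 19
  bin 4: 17 + 3 = 20
  bin 5: 15 + 6 = 21
  bin 6: 9 + 7 + 5 = 21
  bin 7: 7 = 7
No arrangement into 6 bins stays within capacity, so 7 is optimal.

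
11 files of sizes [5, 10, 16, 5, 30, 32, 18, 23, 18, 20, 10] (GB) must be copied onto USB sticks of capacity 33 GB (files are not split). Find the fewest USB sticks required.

Total = 32 + 30 + 23 + 20 + 18 + 18 + 16 + 10 + 10 + 5 + 5 = 187 GB.
Lower bound: ⌈187/33⌉ = 6 USB sticks.
A packing using 7 USB sticks:
  USB stick 1: 32 = 32
  USB stick 2: 30 = 30
  USB stick 3: 23 + 10 = 33
  USB stick 4: 20 + 10 = 30
  USB stick 5: 18 + 5 + 5 = 28
  USB stick 6: 18 = 18
  USB stick 7: 16 = 16
No arrangement into 6 USB sticks stays within capacity, so 7 is optimal.

7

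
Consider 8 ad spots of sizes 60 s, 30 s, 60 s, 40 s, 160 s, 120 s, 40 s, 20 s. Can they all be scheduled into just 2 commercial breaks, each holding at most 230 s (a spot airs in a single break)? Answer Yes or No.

Total = 530 s; ⌈530/230⌉ = 3.
At least 3 commercial breaks are required, but only 2 are allowed.

No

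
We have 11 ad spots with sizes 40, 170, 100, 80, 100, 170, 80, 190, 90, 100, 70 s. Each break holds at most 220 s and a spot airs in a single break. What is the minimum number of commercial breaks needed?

7

Total = 190 + 170 + 170 + 100 + 100 + 100 + 90 + 80 + 80 + 70 + 40 = 1190 s.
Lower bound: ⌈1190/220⌉ = 6 commercial breaks.
A packing using 7 commercial breaks:
  break 1: 190 = 190
  break 2: 170 + 40 = 210
  break 3: 170 = 170
  break 4: 100 + 100 = 200
  break 5: 100 + 90 = 190
  break 6: 80 + 80 = 160
  break 7: 70 = 70
No arrangement into 6 commercial breaks stays within capacity, so 7 is optimal.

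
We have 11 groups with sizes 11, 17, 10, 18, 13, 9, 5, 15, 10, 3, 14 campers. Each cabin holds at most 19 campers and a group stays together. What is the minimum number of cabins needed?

8

Total = 18 + 17 + 15 + 14 + 13 + 11 + 10 + 10 + 9 + 5 + 3 = 125 campers.
Lower bound: ⌈125/19⌉ = 7 cabins.
Also, 8 groups each exceed 19/2 campers, and no two of those can share a cabin, so at least 8 cabins are needed.
A packing using 8 cabins:
  cabin 1: 18 = 18
  cabin 2: 17 = 17
  cabin 3: 15 + 3 = 18
  cabin 4: 14 + 5 = 19
  cabin 5: 13 = 13
  cabin 6: 11 = 11
  cabin 7: 10 + 9 = 19
  cabin 8: 10 = 10
This matches the lower bound, so 8 is optimal.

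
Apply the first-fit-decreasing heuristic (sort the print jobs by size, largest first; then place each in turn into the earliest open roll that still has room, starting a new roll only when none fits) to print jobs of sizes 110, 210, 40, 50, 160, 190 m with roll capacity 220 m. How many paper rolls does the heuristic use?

4

Sorted descending: 210, 190, 160, 110, 50, 40.
  210 → roll 1 (new)  [load 210/220]
  190 → roll 2 (new)  [load 190/220]
  160 → roll 3 (new)  [load 160/220]
  110 → roll 4 (new)  [load 110/220]
  50 → roll 3  [load 210/220]
  40 → roll 4  [load 150/220]
4 paper rolls opened.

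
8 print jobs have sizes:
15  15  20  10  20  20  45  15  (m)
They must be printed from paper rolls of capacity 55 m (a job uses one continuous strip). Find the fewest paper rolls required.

3

Total = 45 + 20 + 20 + 20 + 15 + 15 + 15 + 10 = 160 m.
Lower bound: ⌈160/55⌉ = 3 paper rolls.
A packing using 3 paper rolls:
  roll 1: 45 + 10 = 55
  roll 2: 20 + 20 + 15 = 55
  roll 3: 20 + 15 + 15 = 50
This matches the lower bound, so 3 is optimal.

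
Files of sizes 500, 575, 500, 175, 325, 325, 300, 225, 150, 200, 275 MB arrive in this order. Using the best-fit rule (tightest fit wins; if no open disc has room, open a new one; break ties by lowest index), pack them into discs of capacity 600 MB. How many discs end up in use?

7

  500 → disc 1 (new)  [load 500/600]
  575 → disc 2 (new)  [load 575/600]
  500 → disc 3 (new)  [load 500/600]
  175 → disc 4 (new)  [load 175/600]
  325 → disc 4  [load 500/600]
  325 → disc 5 (new)  [load 325/600]
  300 → disc 6 (new)  [load 300/600]
  225 → disc 5  [load 550/600]
  150 → disc 6  [load 450/600]
  200 → disc 7 (new)  [load 200/600]
  275 → disc 7  [load 475/600]
7 discs opened.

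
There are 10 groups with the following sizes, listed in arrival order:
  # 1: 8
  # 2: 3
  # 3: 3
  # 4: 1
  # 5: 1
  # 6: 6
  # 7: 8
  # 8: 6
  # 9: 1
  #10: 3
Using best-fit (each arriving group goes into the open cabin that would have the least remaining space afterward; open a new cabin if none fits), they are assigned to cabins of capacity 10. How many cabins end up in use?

5

  8 → cabin 1 (new)  [load 8/10]
  3 → cabin 2 (new)  [load 3/10]
  3 → cabin 2  [load 6/10]
  1 → cabin 1  [load 9/10]
  1 → cabin 1  [load 10/10]
  6 → cabin 3 (new)  [load 6/10]
  8 → cabin 4 (new)  [load 8/10]
  6 → cabin 5 (new)  [load 6/10]
  1 → cabin 4  [load 9/10]
  3 → cabin 2  [load 9/10]
5 cabins opened.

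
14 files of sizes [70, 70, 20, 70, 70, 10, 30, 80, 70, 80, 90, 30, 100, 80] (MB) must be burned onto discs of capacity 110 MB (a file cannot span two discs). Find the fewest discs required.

10

Total = 100 + 90 + 80 + 80 + 80 + 70 + 70 + 70 + 70 + 70 + 30 + 30 + 20 + 10 = 870 MB.
Lower bound: ⌈870/110⌉ = 8 discs.
Also, 10 files each exceed 55 MB, and no two of those can share a disc, so at least 10 discs are needed.
A packing using 10 discs:
  disc 1: 100 + 10 = 110
  disc 2: 90 + 20 = 110
  disc 3: 80 + 30 = 110
  disc 4: 80 + 30 = 110
  disc 5: 80 = 80
  disc 6: 70 = 70
  disc 7: 70 = 70
  disc 8: 70 = 70
  disc 9: 70 = 70
  disc 10: 70 = 70
This matches the lower bound, so 10 is optimal.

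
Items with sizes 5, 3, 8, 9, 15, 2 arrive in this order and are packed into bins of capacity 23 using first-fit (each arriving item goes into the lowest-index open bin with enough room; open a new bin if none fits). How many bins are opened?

3

  5 → bin 1 (new)  [load 5/23]
  3 → bin 1  [load 8/23]
  8 → bin 1  [load 16/23]
  9 → bin 2 (new)  [load 9/23]
  15 → bin 3 (new)  [load 15/23]
  2 → bin 1  [load 18/23]
3 bins opened.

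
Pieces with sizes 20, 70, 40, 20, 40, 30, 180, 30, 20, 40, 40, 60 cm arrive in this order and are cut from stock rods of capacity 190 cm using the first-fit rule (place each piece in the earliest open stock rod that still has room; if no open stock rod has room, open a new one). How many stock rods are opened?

  20 → stock rod 1 (new)  [load 20/190]
  70 → stock rod 1  [load 90/190]
  40 → stock rod 1  [load 130/190]
  20 → stock rod 1  [load 150/190]
  40 → stock rod 1  [load 190/190]
  30 → stock rod 2 (new)  [load 30/190]
  180 → stock rod 3 (new)  [load 180/190]
  30 → stock rod 2  [load 60/190]
  20 → stock rod 2  [load 80/190]
  40 → stock rod 2  [load 120/190]
  40 → stock rod 2  [load 160/190]
  60 → stock rod 4 (new)  [load 60/190]
4 stock rods opened.

4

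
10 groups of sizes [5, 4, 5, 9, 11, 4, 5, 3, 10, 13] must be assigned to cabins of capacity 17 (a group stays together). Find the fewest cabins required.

5

Total = 13 + 11 + 10 + 9 + 5 + 5 + 5 + 4 + 4 + 3 = 69.
Lower bound: ⌈69/17⌉ = 5 cabins.
A packing using 5 cabins:
  cabin 1: 13 + 4 = 17
  cabin 2: 11 + 5 = 16
  cabin 3: 10 + 5 = 15
  cabin 4: 9 + 5 + 3 = 17
  cabin 5: 4 = 4
This matches the lower bound, so 5 is optimal.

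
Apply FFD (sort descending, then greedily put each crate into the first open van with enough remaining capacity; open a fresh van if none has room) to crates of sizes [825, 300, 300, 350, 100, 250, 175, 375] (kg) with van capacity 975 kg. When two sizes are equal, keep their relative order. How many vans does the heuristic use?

Sorted descending: 825, 375, 350, 300, 300, 250, 175, 100.
  825 → van 1 (new)  [load 825/975]
  375 → van 2 (new)  [load 375/975]
  350 → van 2  [load 725/975]
  300 → van 3 (new)  [load 300/975]
  300 → van 3  [load 600/975]
  250 → van 2  [load 975/975]
  175 → van 3  [load 775/975]
  100 → van 1  [load 925/975]
3 vans opened.

3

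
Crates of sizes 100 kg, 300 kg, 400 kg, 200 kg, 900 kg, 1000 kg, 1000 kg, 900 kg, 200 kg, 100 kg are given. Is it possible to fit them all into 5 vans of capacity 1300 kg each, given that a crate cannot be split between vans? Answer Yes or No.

A valid assignment using 4 vans:
  van 1: 1000 + 300 = 1300
  van 2: 1000 + 200 + 100 = 1300
  van 3: 900 + 400 = 1300
  van 4: 900 + 200 + 100 = 1200
That uses only 4 ≤ 5, so 5 vans are enough.

Yes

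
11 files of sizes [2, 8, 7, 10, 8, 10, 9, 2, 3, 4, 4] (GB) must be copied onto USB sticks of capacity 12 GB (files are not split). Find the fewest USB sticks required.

6

Total = 10 + 10 + 9 + 8 + 8 + 7 + 4 + 4 + 3 + 2 + 2 = 67 GB.
Lower bound: ⌈67/12⌉ = 6 USB sticks.
A packing using 6 USB sticks:
  USB stick 1: 10 + 2 = 12
  USB stick 2: 10 + 2 = 12
  USB stick 3: 9 + 3 = 12
  USB stick 4: 8 + 4 = 12
  USB stick 5: 8 + 4 = 12
  USB stick 6: 7 = 7
This matches the lower bound, so 6 is optimal.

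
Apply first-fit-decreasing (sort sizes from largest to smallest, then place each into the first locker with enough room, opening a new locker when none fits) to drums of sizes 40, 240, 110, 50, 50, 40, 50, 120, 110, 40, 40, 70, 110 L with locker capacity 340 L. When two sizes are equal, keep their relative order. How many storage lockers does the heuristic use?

Sorted descending: 240, 120, 110, 110, 110, 70, 50, 50, 50, 40, 40, 40, 40.
  240 → locker 1 (new)  [load 240/340]
  120 → locker 2 (new)  [load 120/340]
  110 → locker 2  [load 230/340]
  110 → locker 2  [load 340/340]
  110 → locker 3 (new)  [load 110/340]
  70 → locker 1  [load 310/340]
  50 → locker 3  [load 160/340]
  50 → locker 3  [load 210/340]
  50 → locker 3  [load 260/340]
  40 → locker 3  [load 300/340]
  40 → locker 3  [load 340/340]
  40 → locker 4 (new)  [load 40/340]
  40 → locker 4  [load 80/340]
4 storage lockers opened.

4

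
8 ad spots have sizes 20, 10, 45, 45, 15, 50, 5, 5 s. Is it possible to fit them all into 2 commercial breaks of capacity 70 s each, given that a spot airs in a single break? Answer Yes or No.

No

Total = 195 s; ⌈195/70⌉ = 3.
At least 3 commercial breaks are required, but only 2 are allowed.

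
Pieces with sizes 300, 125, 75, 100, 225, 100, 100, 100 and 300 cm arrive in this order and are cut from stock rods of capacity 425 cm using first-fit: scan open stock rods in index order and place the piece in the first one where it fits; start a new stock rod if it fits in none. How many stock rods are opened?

  300 → stock rod 1 (new)  [load 300/425]
  125 → stock rod 1  [load 425/425]
  75 → stock rod 2 (new)  [load 75/425]
  100 → stock rod 2  [load 175/425]
  225 → stock rod 2  [load 400/425]
  100 → stock rod 3 (new)  [load 100/425]
  100 → stock rod 3  [load 200/425]
  100 → stock rod 3  [load 300/425]
  300 → stock rod 4 (new)  [load 300/425]
4 stock rods opened.

4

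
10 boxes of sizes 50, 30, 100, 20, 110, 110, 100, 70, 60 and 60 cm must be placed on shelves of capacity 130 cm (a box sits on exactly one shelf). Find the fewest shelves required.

Total = 110 + 110 + 100 + 100 + 70 + 60 + 60 + 50 + 30 + 20 = 710 cm.
Lower bound: ⌈710/130⌉ = 6 shelves.
A packing using 6 shelves:
  shelf 1: 110 + 20 = 130
  shelf 2: 110 = 110
  shelf 3: 100 + 30 = 130
  shelf 4: 100 = 100
  shelf 5: 70 + 60 = 130
  shelf 6: 60 + 50 = 110
This matches the lower bound, so 6 is optimal.

6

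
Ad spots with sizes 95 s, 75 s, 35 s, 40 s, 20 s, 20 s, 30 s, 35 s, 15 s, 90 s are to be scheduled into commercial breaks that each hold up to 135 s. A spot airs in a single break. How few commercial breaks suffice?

Total = 95 + 90 + 75 + 40 + 35 + 35 + 30 + 20 + 20 + 15 = 455 s.
Lower bound: ⌈455/135⌉ = 4 commercial breaks.
A packing using 4 commercial breaks:
  break 1: 95 + 40 = 135
  break 2: 90 + 35 = 125
  break 3: 75 + 35 + 20 = 130
  break 4: 30 + 20 + 15 = 65
This matches the lower bound, so 4 is optimal.

4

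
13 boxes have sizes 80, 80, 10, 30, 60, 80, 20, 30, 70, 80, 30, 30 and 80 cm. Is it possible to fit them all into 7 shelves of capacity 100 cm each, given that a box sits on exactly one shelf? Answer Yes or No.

No

Total = 680 cm; ⌈680/100⌉ = 7.
The bound of 7 does not rule out 7, but exhaustive search shows no assignment into 7 shelves of capacity 100 cm exists — the minimum is 8.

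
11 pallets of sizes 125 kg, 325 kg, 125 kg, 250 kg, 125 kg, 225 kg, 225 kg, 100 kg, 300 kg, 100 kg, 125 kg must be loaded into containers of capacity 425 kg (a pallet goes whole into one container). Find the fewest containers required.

Total = 325 + 300 + 250 + 225 + 225 + 125 + 125 + 125 + 125 + 100 + 100 = 2025 kg.
Lower bound: ⌈2025/425⌉ = 5 containers.
A packing using 6 containers:
  container 1: 325 + 100 = 425
  container 2: 300 + 125 = 425
  container 3: 250 + 125 = 375
  container 4: 225 + 125 = 350
  container 5: 225 + 125 = 350
  container 6: 100 = 100
No arrangement into 5 containers stays within capacity, so 6 is optimal.

6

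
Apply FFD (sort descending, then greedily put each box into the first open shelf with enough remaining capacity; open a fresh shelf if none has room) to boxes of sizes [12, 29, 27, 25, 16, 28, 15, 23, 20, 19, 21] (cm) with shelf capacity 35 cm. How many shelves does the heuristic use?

8

Sorted descending: 29, 28, 27, 25, 23, 21, 20, 19, 16, 15, 12.
  29 → shelf 1 (new)  [load 29/35]
  28 → shelf 2 (new)  [load 28/35]
  27 → shelf 3 (new)  [load 27/35]
  25 → shelf 4 (new)  [load 25/35]
  23 → shelf 5 (new)  [load 23/35]
  21 → shelf 6 (new)  [load 21/35]
  20 → shelf 7 (new)  [load 20/35]
  19 → shelf 8 (new)  [load 19/35]
  16 → shelf 8  [load 35/35]
  15 → shelf 7  [load 35/35]
  12 → shelf 5  [load 35/35]
8 shelves opened.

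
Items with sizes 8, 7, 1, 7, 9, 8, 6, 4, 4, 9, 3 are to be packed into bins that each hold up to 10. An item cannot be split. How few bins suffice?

8

Total = 9 + 9 + 8 + 8 + 7 + 7 + 6 + 4 + 4 + 3 + 1 = 66.
Lower bound: ⌈66/10⌉ = 7 bins.
A packing using 8 bins:
  bin 1: 9 + 1 = 10
  bin 2: 9 = 9
  bin 3: 8 = 8
  bin 4: 8 = 8
  bin 5: 7 + 3 = 10
  bin 6: 7 = 7
  bin 7: 6 + 4 = 10
  bin 8: 4 = 4
No arrangement into 7 bins stays within capacity, so 8 is optimal.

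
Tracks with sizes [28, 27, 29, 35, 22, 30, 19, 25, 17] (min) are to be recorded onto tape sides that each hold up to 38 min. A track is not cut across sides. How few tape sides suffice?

8

Total = 35 + 30 + 29 + 28 + 27 + 25 + 22 + 19 + 17 = 232 min.
Lower bound: ⌈232/38⌉ = 7 tape sides.
A packing using 8 tape sides:
  side 1: 35 = 35
  side 2: 30 = 30
  side 3: 29 = 29
  side 4: 28 = 28
  side 5: 27 = 27
  side 6: 25 = 25
  side 7: 22 = 22
  side 8: 19 + 17 = 36
No arrangement into 7 tape sides stays within capacity, so 8 is optimal.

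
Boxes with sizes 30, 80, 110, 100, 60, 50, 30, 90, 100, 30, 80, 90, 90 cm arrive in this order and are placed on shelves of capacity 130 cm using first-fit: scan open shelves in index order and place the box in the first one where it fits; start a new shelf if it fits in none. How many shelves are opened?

  30 → shelf 1 (new)  [load 30/130]
  80 → shelf 1  [load 110/130]
  110 → shelf 2 (new)  [load 110/130]
  100 → shelf 3 (new)  [load 100/130]
  60 → shelf 4 (new)  [load 60/130]
  50 → shelf 4  [load 110/130]
  30 → shelf 3  [load 130/130]
  90 → shelf 5 (new)  [load 90/130]
  100 → shelf 6 (new)  [load 100/130]
  30 → shelf 5  [load 120/130]
  80 → shelf 7 (new)  [load 80/130]
  90 → shelf 8 (new)  [load 90/130]
  90 → shelf 9 (new)  [load 90/130]
9 shelves opened.

9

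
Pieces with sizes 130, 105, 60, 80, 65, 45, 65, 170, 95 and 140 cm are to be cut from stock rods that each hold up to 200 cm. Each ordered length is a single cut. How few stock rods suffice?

Total = 170 + 140 + 130 + 105 + 95 + 80 + 65 + 65 + 60 + 45 = 955 cm.
Lower bound: ⌈955/200⌉ = 5 stock rods.
A packing using 5 stock rods:
  stock rod 1: 170 = 170
  stock rod 2: 140 + 60 = 200
  stock rod 3: 130 + 65 = 195
  stock rod 4: 105 + 95 = 200
  stock rod 5: 80 + 65 + 45 = 190
This matches the lower bound, so 5 is optimal.

5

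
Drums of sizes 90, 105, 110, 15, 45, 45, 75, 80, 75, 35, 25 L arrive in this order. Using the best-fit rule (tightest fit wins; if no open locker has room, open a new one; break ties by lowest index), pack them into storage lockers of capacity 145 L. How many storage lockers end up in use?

6

  90 → locker 1 (new)  [load 90/145]
  105 → locker 2 (new)  [load 105/145]
  110 → locker 3 (new)  [load 110/145]
  15 → locker 3  [load 125/145]
  45 → locker 1  [load 135/145]
  45 → locker 4 (new)  [load 45/145]
  75 → locker 4  [load 120/145]
  80 → locker 5 (new)  [load 80/145]
  75 → locker 6 (new)  [load 75/145]
  35 → locker 2  [load 140/145]
  25 → locker 4  [load 145/145]
6 storage lockers opened.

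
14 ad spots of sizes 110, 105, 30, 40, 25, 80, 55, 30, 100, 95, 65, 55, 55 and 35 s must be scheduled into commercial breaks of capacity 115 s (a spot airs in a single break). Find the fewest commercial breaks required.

9

Total = 110 + 105 + 100 + 95 + 80 + 65 + 55 + 55 + 55 + 40 + 35 + 30 + 30 + 25 = 880 s.
Lower bound: ⌈880/115⌉ = 8 commercial breaks.
A packing using 9 commercial breaks:
  break 1: 110 = 110
  break 2: 105 = 105
  break 3: 100 = 100
  break 4: 95 = 95
  break 5: 80 + 35 = 115
  break 6: 65 + 40 = 105
  break 7: 55 + 55 = 110
  break 8: 55 + 30 + 30 = 115
  break 9: 25 = 25
No arrangement into 8 commercial breaks stays within capacity, so 9 is optimal.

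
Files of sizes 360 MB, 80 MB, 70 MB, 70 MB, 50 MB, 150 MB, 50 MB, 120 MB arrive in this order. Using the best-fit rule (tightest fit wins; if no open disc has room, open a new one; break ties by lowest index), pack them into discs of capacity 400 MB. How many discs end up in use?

  360 → disc 1 (new)  [load 360/400]
  80 → disc 2 (new)  [load 80/400]
  70 → disc 2  [load 150/400]
  70 → disc 2  [load 220/400]
  50 → disc 2  [load 270/400]
  150 → disc 3 (new)  [load 150/400]
  50 → disc 2  [load 320/400]
  120 → disc 3  [load 270/400]
3 discs opened.

3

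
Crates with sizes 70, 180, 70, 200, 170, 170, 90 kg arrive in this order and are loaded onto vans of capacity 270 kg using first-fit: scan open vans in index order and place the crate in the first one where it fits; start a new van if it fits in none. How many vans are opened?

4

  70 → van 1 (new)  [load 70/270]
  180 → van 1  [load 250/270]
  70 → van 2 (new)  [load 70/270]
  200 → van 2  [load 270/270]
  170 → van 3 (new)  [load 170/270]
  170 → van 4 (new)  [load 170/270]
  90 → van 3  [load 260/270]
4 vans opened.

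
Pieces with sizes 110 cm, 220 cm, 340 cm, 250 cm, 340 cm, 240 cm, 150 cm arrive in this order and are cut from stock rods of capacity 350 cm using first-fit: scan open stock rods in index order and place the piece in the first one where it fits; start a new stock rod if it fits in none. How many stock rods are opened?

  110 → stock rod 1 (new)  [load 110/350]
  220 → stock rod 1  [load 330/350]
  340 → stock rod 2 (new)  [load 340/350]
  250 → stock rod 3 (new)  [load 250/350]
  340 → stock rod 4 (new)  [load 340/350]
  240 → stock rod 5 (new)  [load 240/350]
  150 → stock rod 6 (new)  [load 150/350]
6 stock rods opened.

6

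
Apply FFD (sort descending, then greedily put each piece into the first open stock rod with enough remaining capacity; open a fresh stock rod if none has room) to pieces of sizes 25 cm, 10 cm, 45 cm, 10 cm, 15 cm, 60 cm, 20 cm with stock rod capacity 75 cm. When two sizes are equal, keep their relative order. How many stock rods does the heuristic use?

Sorted descending: 60, 45, 25, 20, 15, 10, 10.
  60 → stock rod 1 (new)  [load 60/75]
  45 → stock rod 2 (new)  [load 45/75]
  25 → stock rod 2  [load 70/75]
  20 → stock rod 3 (new)  [load 20/75]
  15 → stock rod 1  [load 75/75]
  10 → stock rod 3  [load 30/75]
  10 → stock rod 3  [load 40/75]
3 stock rods opened.

3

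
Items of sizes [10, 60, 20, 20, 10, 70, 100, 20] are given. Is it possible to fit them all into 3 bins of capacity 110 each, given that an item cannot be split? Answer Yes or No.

Yes

A valid assignment using 3 bins:
  bin 1: 100 + 10 = 110
  bin 2: 70 + 20 + 20 = 110
  bin 3: 60 + 20 + 10 = 90
Every load is within 110, so 3 bins suffice.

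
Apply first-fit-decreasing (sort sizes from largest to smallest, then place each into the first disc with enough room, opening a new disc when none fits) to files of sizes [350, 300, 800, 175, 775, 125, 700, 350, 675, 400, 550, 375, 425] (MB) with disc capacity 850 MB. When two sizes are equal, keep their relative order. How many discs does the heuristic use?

8

Sorted descending: 800, 775, 700, 675, 550, 425, 400, 375, 350, 350, 300, 175, 125.
  800 → disc 1 (new)  [load 800/850]
  775 → disc 2 (new)  [load 775/850]
  700 → disc 3 (new)  [load 700/850]
  675 → disc 4 (new)  [load 675/850]
  550 → disc 5 (new)  [load 550/850]
  425 → disc 6 (new)  [load 425/850]
  400 → disc 6  [load 825/850]
  375 → disc 7 (new)  [load 375/850]
  350 → disc 7  [load 725/850]
  350 → disc 8 (new)  [load 350/850]
  300 → disc 5  [load 850/850]
  175 → disc 4  [load 850/850]
  125 → disc 3  [load 825/850]
8 discs opened.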